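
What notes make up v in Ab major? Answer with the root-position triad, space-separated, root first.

Eb Gb Bb

v is built on scale degree 5, which is Eb in both Ab major and its parallel. Stacking thirds in Ab minor on Eb gives Eb–Gb–Bb.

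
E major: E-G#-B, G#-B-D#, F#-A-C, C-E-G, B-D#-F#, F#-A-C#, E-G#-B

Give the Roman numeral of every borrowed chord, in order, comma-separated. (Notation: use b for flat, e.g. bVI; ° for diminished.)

E major has the diatonic set E, F#m, G#m, A, B, C#m, D#dim. Of the given chords, E–G#–B = E, G#–B–D# = G#m, B–D#–F# = B and F#–A–C# = F#m are diatonic. But F#–A–C is foreign: the diatonic ii on degree 2 is F#m, whereas F#dim comes from E minor. It is labeled ii°. C–E–G doesn't fit — on degree 6 E major would have C#m (vi). C is the degree-6 chord of E minor, so it is the borrowed bVI.

ii°, bVI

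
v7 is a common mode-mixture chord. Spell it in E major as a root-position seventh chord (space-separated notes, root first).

B D F# A

The root, B, is scale degree 5 — the same note in E major and E minor; only the chord quality changes. Stacking thirds in E minor on B gives B–D–F#–A.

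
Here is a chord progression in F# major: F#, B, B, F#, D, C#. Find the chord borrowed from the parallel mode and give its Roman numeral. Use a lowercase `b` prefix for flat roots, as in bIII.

bVI

The diatonic triads in F# major are F#, G#m, A#m, B, C#, D#m, E#dim. F#, B and C# are all diatonic. But D (D–F#–A) is foreign: the diatonic vi on degree 6 is D#m, whereas D comes from F# minor. It is labeled bVI.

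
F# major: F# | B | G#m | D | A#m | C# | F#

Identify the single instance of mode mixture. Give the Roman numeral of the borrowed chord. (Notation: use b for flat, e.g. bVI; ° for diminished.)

The diatonic triads in F# major are F#, G#m, A#m, B, C#, D#m, E#dim. F#, B, G#m, A#m and C# are all diatonic. But D (D–F#–A) is foreign: the diatonic vi on degree 6 is D#m, whereas D comes from F# minor. It is labeled bVI.

bVI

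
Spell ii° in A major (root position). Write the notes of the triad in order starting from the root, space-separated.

B D F

ii° is built on scale degree 2, which is B in both A major and its parallel. Building the diminished chord from the parallel minor on B: B–D–F.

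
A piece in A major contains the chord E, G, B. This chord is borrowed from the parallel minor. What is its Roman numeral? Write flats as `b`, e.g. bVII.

E is scale degree 5 in A major. E–G–B is a minor chord — the form found in A minor, not the diatonic V (E). Borrowed into A major it is written v.

v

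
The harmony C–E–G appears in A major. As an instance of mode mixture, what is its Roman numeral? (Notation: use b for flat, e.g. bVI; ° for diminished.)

In A major scale degree 3 is C#; C is its lowered form, from A minor. The diatonic chord on degree 3 would be C#m (iii), but C–E–G is the major chord from A minor. As a borrowed chord it is labeled bIII.

bIII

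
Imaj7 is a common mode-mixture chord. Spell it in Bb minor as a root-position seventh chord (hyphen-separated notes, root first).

Bb-D-F-A

Imaj7 is built on scale degree 1, which is Bb in both Bb minor and its parallel. Stacking thirds in Bb major on Bb gives Bb–D–F–A.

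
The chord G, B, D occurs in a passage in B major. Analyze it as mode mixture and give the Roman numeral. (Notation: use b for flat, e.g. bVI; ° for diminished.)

The root G is the lowered 6th scale degree — diatonically B major has G# there. G–B–D is a major chord — the form found in B minor, not the diatonic vi (G#m). Borrowed into B major it is written bVI.

bVI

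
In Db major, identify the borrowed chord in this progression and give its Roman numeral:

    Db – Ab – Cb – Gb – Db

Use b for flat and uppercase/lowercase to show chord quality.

The diatonic triads in Db major are Db, Ebm, Fm, Gb, Ab, Bbm, Cdim. Of the given chords, Db, Ab and Gb are diatonic. But Cb (Cb–Eb–Gb) is foreign: the diatonic vii° on degree 7 is Cdim, whereas Cb comes from Db minor. It is labeled bVII.

bVII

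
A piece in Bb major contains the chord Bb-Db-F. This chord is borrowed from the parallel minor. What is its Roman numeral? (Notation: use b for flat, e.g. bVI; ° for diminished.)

i

The root Bb is the diatonic 1st degree of Bb major; the borrowing shows in the chord quality. Bb–Db–F is a minor chord — the form found in Bb minor, not the diatonic I (Bb). Borrowed into Bb major it is written i.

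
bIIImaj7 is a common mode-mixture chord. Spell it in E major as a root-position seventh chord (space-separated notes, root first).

bIIImaj7 is built on the lowered scale degree 3. In E major degree 3 is G#; lowered it becomes G. In E minor the chord on G is G–B–D–F#.

G B D F#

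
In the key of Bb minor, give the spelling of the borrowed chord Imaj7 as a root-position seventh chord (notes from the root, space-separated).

Imaj7 is built on scale degree 1, which is Bb in both Bb minor and its parallel. Stacking thirds in Bb major on Bb gives Bb–D–F–A.

Bb D F A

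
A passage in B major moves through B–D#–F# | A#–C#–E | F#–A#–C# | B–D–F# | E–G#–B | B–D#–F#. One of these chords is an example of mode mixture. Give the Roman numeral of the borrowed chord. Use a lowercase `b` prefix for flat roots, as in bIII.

In B major the diatonic chords are B, C#m, D#m, E, F#, G#m, A#dim. B–D#–F# = B, A#–C#–E = A#dim, F#–A#–C# = F# and E–G#–B = E are all diatonic. B–D–F# doesn't fit — on degree 1 B major would have B (I). Bm is the degree-1 chord of B minor, so it is the borrowed i.

i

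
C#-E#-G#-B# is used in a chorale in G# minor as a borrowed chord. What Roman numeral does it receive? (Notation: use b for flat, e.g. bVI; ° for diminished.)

C# is scale degree 4 in G# minor. C#–E#–G#–B# is a major-seventh chord — the form found in G# major, not the diatonic iv (C#m). Borrowed into G# minor it is written IVmaj7.

IVmaj7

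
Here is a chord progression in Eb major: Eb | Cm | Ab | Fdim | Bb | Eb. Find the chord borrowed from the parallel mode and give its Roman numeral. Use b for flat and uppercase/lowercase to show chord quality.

In Eb major the diatonic chords are Eb, Fm, Gm, Ab, Bb, Cm, Ddim. Eb, Cm, Ab and Bb all belong to that set. Fdim (F–Ab–Cb) is not: scale degree 2 in Eb major carries Fm (ii). In Eb minor the chord on that degree is Fdim, so here it functions as ii°, borrowed from the parallel minor.

ii°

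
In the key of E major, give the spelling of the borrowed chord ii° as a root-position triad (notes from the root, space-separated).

F# A C

ii° is built on scale degree 2, which is F# in both E major and its parallel. In E minor the chord on F# is F#–A–C.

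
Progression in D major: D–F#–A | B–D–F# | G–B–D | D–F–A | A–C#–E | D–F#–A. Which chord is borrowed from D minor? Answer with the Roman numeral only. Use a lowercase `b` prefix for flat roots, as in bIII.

In D major the diatonic chords are D, Em, F#m, G, A, Bm, C#dim. D–F#–A = D, B–D–F# = Bm, G–B–D = G and A–C#–E = A all belong to that set. D–F–A doesn't fit — on degree 1 D major would have D (I). Dm is the degree-1 chord of D minor, so it is the borrowed i.

i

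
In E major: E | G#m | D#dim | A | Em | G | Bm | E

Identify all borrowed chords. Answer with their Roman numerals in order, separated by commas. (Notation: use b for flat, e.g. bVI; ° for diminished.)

In E major the diatonic chords are E, F#m, G#m, A, B, C#m, D#dim. E, G#m, D#dim and A are all diatonic. Em (E–G–B) is not: scale degree 1 in E major carries E (I). In E minor the chord on that degree is Em, so here it functions as i, borrowed from the parallel minor. But G (G–B–D) is foreign: the diatonic iii on degree 3 is G#m, whereas G comes from E minor. It is labeled bIII. Bm (B–D–F#) doesn't fit — on degree 5 E major would have B (V). Bm is the degree-5 chord of E minor, so it is the borrowed v.

i, bIII, v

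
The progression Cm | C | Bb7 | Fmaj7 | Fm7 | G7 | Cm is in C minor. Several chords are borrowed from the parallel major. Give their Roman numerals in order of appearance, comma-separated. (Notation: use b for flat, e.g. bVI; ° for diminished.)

In C minor (with V from harmonic minor) the diatonic chords are Cm, Ddim, Eb, Fm, G, Ab, Bb. Cm, Bb7, Fm7 and G7 all belong to that set. C (C–E–G) doesn't fit — on degree 1 C minor would have Cm (i). C is the degree-1 chord of C major, so it is the borrowed I. But Fmaj7 (F–A–C–E) is foreign: the diatonic iv on degree 4 is Fm, whereas Fmaj7 comes from C major. It is labeled IVmaj7.

I, IVmaj7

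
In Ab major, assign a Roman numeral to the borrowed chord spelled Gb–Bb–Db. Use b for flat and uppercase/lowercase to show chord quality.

bVII

In Ab major scale degree 7 is G; Gb is its lowered form, from Ab minor. The diatonic chord on degree 7 would be Gdim (vii°), but Gb–Bb–Db is the major chord from Ab minor. As a borrowed chord it is labeled bVII.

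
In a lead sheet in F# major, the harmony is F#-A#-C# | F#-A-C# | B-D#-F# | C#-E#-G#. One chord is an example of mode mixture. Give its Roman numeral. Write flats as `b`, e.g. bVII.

F# major has the diatonic set F#, G#m, A#m, B, C#, D#m, E#dim. F#–A#–C# = F#, B–D#–F# = B and C#–E#–G# = C# all belong to that set. F#–A–C# is not: scale degree 1 in F# major carries F# (I). In F# minor the chord on that degree is F#m, so here it functions as i, borrowed from the parallel minor.

i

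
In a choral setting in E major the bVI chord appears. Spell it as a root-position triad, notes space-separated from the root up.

Scale degree 6 in E major is C#. bVI uses the lowered form, C, taken from E minor. Building the major chord from the parallel minor on C: C–E–G.

C E G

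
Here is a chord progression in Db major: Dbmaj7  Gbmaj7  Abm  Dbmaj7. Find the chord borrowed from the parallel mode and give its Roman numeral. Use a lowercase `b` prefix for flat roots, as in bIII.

v

Db major has the diatonic set Db, Ebm, Fm, Gb, Ab, Bbm, Cdim. Dbmaj7 and Gbmaj7 are both diatonic. But Abm (Ab–Cb–Eb) is foreign: the diatonic V on degree 5 is Ab, whereas Abm comes from Db minor. It is labeled v.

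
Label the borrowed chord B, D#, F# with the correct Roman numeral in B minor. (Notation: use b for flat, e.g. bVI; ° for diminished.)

B is scale degree 1 in B minor. B–D#–F# is a major chord — the form found in B major, not the diatonic i (Bm). Borrowed into B minor it is written I.

I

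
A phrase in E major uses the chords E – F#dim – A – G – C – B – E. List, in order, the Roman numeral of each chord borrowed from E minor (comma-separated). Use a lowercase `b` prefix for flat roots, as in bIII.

In E major the diatonic chords are E, F#m, G#m, A, B, C#m, D#dim. Of the given chords, E, A and B are diatonic. But F#dim (F#–A–C) is foreign: the diatonic ii on degree 2 is F#m, whereas F#dim comes from E minor. It is labeled ii°. G (G–B–D) is not: scale degree 3 in E major carries G#m (iii). In E minor the chord on that degree is G, so here it functions as bIII, borrowed from the parallel minor. But C (C–E–G) is foreign: the diatonic vi on degree 6 is C#m, whereas C comes from E minor. It is labeled bVI.

ii°, bIII, bVI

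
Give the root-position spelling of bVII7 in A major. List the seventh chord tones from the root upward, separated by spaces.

Scale degree 7 in A major is G#. bVII7 uses the lowered form, G, taken from A minor. In A minor the chord on G is G–B–D–F.

G B D F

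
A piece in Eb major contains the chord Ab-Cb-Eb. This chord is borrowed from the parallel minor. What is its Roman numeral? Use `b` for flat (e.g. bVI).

The root Ab is the diatonic 4th degree of Eb major; the borrowing shows in the chord quality. The diatonic chord on degree 4 would be Ab (IV), but Ab–Cb–Eb is the minor chord from Eb minor. As a borrowed chord it is labeled iv.

iv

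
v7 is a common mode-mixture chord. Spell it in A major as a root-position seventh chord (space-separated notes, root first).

E G B D

v7 is built on scale degree 5, which is E in both A major and its parallel. Stacking thirds in A minor on E gives E–G–B–D.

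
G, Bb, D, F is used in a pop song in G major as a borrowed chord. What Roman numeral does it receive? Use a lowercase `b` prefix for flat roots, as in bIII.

i7

The root G is the diatonic 1st degree of G major; the borrowing shows in the chord quality. Diatonically G major has G (I) on that degree; G–Bb–D–F is instead the minor-seventh chord native to G minor, so it takes the label i7.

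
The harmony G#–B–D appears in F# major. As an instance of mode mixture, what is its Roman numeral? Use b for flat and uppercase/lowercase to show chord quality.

The root G# is the diatonic 2nd degree of F# major; the borrowing shows in the chord quality. The diatonic chord on degree 2 would be G#m (ii), but G#–B–D is the diminished chord from F# minor. As a borrowed chord it is labeled ii°.

ii°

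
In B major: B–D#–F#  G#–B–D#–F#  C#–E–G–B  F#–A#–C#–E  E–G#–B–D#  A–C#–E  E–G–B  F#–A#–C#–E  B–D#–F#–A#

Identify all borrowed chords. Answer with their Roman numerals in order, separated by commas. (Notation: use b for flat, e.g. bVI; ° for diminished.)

The diatonic triads in B major are B, C#m, D#m, E, F#, G#m, A#dim. B–D#–F# = B, G#–B–D#–F# = G#m7, F#–A#–C#–E = F#7, E–G#–B–D# = Emaj7 and B–D#–F#–A# = Bmaj7 are all diatonic. C#–E–G–B is not: scale degree 2 in B major carries C#m (ii). In B minor the chord on that degree is C#m7b5, so here it functions as iiø7, borrowed from the parallel minor. But A–C#–E is foreign: the diatonic vii° on degree 7 is A#dim, whereas A comes from B minor. It is labeled bVII. E–G–B doesn't fit — on degree 4 B major would have E (IV). Em is the degree-4 chord of B minor, so it is the borrowed iv.

iiø7, bVII, iv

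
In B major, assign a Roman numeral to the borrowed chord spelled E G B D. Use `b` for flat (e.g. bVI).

The root E is the diatonic 4th degree of B major; the borrowing shows in the chord quality. Diatonically B major has E (IV) on that degree; E–G–B–D is instead the minor-seventh chord native to B minor, so it takes the label iv7.

iv7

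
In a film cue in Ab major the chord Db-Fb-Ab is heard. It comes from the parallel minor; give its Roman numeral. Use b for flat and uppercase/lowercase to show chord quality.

iv

The root Db is the diatonic 4th degree of Ab major; the borrowing shows in the chord quality. The diatonic chord on degree 4 would be Db (IV), but Db–Fb–Ab is the minor chord from Ab minor. As a borrowed chord it is labeled iv.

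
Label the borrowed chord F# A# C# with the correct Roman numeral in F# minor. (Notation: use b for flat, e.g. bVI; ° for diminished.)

I

The root F# is the diatonic 1st degree of F# minor; the borrowing shows in the chord quality. The diatonic chord on degree 1 would be F#m (i), but F#–A#–C# is the major chord from F# major. As a borrowed chord it is labeled I.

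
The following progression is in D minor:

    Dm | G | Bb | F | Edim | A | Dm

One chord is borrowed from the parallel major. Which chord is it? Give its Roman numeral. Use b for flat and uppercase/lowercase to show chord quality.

IV

The diatonic triads in D minor (with V from harmonic minor) are Dm, Edim, F, Gm, A, Bb, C. Of the given chords, Dm, Bb, F, Edim and A are diatonic. G (G–B–D) doesn't fit — on degree 4 D minor would have Gm (iv). G is the degree-4 chord of D major, so it is the borrowed IV.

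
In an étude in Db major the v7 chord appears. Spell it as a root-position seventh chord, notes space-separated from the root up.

The root, Ab, is scale degree 5 — the same note in Db major and Db minor; only the chord quality changes. In Db minor the chord on Ab is Ab–Cb–Eb–Gb.

Ab Cb Eb Gb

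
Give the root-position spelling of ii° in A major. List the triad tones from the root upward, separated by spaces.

ii° is built on scale degree 2, which is B in both A major and its parallel. Stacking thirds in A minor on B gives B–D–F.

B D F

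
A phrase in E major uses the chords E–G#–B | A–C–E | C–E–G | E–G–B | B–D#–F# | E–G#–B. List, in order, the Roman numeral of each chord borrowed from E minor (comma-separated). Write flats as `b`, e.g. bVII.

iv, bVI, i

In E major the diatonic chords are E, F#m, G#m, A, B, C#m, D#dim. Of the given chords, E–G#–B = E and B–D#–F# = B are diatonic. A–C–E is not: scale degree 4 in E major carries A (IV). In E minor the chord on that degree is Am, so here it functions as iv, borrowed from the parallel minor. But C–E–G is foreign: the diatonic vi on degree 6 is C#m, whereas C comes from E minor. It is labeled bVI. E–G–B doesn't fit — on degree 1 E major would have E (I). Em is the degree-1 chord of E minor, so it is the borrowed i.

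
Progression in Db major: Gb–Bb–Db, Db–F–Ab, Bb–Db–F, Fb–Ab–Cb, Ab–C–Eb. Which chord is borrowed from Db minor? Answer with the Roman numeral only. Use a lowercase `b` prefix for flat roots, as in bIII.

bIII

The diatonic triads in Db major are Db, Ebm, Fm, Gb, Ab, Bbm, Cdim. Of the given chords, Gb–Bb–Db = Gb, Db–F–Ab = Db, Bb–Db–F = Bbm and Ab–C–Eb = Ab are diatonic. Fb–Ab–Cb doesn't fit — on degree 3 Db major would have Fm (iii). Fb is the degree-3 chord of Db minor, so it is the borrowed bIII.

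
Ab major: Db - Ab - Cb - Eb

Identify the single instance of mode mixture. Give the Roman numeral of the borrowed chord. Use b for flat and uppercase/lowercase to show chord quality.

bIII

Ab major has the diatonic set Ab, Bbm, Cm, Db, Eb, Fm, Gdim. Db, Ab and Eb all belong to that set. Cb (Cb–Eb–Gb) doesn't fit — on degree 3 Ab major would have Cm (iii). Cb is the degree-3 chord of Ab minor, so it is the borrowed bIII.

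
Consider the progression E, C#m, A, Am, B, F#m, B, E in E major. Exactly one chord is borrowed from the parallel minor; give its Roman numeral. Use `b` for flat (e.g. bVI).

E major has the diatonic set E, F#m, G#m, A, B, C#m, D#dim. E, C#m, A, B and F#m all belong to that set. But Am (A–C–E) is foreign: the diatonic IV on degree 4 is A, whereas Am comes from E minor. It is labeled iv.

iv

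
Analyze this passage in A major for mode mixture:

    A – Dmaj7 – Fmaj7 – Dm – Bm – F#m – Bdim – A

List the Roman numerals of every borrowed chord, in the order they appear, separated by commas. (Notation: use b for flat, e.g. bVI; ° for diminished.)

In A major the diatonic chords are A, Bm, C#m, D, E, F#m, G#dim. Of the given chords, A, Dmaj7, Bm and F#m are diatonic. Fmaj7 (F–A–C–E) doesn't fit — on degree 6 A major would have F#m (vi). Fmaj7 is the degree-6 chord of A minor, so it is the borrowed bVImaj7. But Dm (D–F–A) is foreign: the diatonic IV on degree 4 is D, whereas Dm comes from A minor. It is labeled iv. Bdim (B–D–F) doesn't fit — on degree 2 A major would have Bm (ii). Bdim is the degree-2 chord of A minor, so it is the borrowed ii°.

bVImaj7, iv, ii°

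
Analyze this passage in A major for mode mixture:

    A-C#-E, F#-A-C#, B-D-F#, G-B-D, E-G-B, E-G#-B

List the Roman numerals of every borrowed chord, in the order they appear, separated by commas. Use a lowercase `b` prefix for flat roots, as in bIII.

In A major the diatonic chords are A, Bm, C#m, D, E, F#m, G#dim. A–C#–E = A, F#–A–C# = F#m, B–D–F# = Bm and E–G#–B = E are all diatonic. But G–B–D is foreign: the diatonic vii° on degree 7 is G#dim, whereas G comes from A minor. It is labeled bVII. E–G–B is not: scale degree 5 in A major carries E (V). In A minor the chord on that degree is Em, so here it functions as v, borrowed from the parallel minor.

bVII, v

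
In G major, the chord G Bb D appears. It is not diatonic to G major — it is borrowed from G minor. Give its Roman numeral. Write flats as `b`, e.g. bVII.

i

The root G is the diatonic 1st degree of G major; the borrowing shows in the chord quality. Diatonically G major has G (I) on that degree; G–Bb–D is instead the minor chord native to G minor, so it takes the label i.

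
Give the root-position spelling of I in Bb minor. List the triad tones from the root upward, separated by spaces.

Bb D F

The root, Bb, is scale degree 1 — the same note in Bb minor and Bb major; only the chord quality changes. In Bb major the chord on Bb is Bb–D–F.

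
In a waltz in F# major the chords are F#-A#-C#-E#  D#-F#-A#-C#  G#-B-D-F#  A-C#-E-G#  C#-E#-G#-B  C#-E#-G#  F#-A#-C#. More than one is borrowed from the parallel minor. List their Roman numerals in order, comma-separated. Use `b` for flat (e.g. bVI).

iiø7, bIIImaj7

The diatonic triads in F# major are F#, G#m, A#m, B, C#, D#m, E#dim. Of the given chords, F#–A#–C#–E# = F#maj7, D#–F#–A#–C# = D#m7, C#–E#–G#–B = C#7, C#–E#–G# = C# and F#–A#–C# = F# are diatonic. But G#–B–D–F# is foreign: the diatonic ii on degree 2 is G#m, whereas G#m7b5 comes from F# minor. It is labeled iiø7. A–C#–E–G# is not: scale degree 3 in F# major carries A#m (iii). In F# minor the chord on that degree is Amaj7, so here it functions as bIIImaj7, borrowed from the parallel minor.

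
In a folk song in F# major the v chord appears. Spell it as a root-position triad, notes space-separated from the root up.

The root, C#, is scale degree 5 — the same note in F# major and F# minor; only the chord quality changes. In F# minor the chord on C# is C#–E–G#.

C# E G#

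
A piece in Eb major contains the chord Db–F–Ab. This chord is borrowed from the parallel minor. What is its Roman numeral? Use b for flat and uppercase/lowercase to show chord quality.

bVII

The root Db is the lowered 7th scale degree — diatonically Eb major has D there. Db–F–Ab is a major chord — the form found in Eb minor, not the diatonic vii° (Ddim). Borrowed into Eb major it is written bVII.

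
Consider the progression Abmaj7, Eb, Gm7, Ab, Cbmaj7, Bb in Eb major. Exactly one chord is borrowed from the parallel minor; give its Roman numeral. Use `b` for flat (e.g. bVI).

bVImaj7

The diatonic triads in Eb major are Eb, Fm, Gm, Ab, Bb, Cm, Ddim. Of the given chords, Abmaj7, Eb, Gm7, Ab and Bb are diatonic. Cbmaj7 (Cb–Eb–Gb–Bb) doesn't fit — on degree 6 Eb major would have Cm (vi). Cbmaj7 is the degree-6 chord of Eb minor, so it is the borrowed bVImaj7.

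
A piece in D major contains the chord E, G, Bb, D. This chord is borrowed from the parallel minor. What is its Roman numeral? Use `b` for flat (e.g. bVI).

iiø7

The root E is the diatonic 2nd degree of D major; the borrowing shows in the chord quality. The diatonic chord on degree 2 would be Em (ii), but E–G–Bb–D is the half-diminished-seventh chord from D minor. As a borrowed chord it is labeled iiø7.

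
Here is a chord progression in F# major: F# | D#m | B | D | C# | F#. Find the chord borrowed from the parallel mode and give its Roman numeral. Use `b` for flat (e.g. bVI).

In F# major the diatonic chords are F#, G#m, A#m, B, C#, D#m, E#dim. F#, D#m, B and C# are all diatonic. D (D–F#–A) is not: scale degree 6 in F# major carries D#m (vi). In F# minor the chord on that degree is D, so here it functions as bVI, borrowed from the parallel minor.

bVI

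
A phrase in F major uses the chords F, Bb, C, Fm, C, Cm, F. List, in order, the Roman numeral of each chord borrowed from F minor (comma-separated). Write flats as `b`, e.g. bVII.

i, v

F major has the diatonic set F, Gm, Am, Bb, C, Dm, Edim. Of the given chords, F, Bb and C are diatonic. Fm (F–Ab–C) is not: scale degree 1 in F major carries F (I). In F minor the chord on that degree is Fm, so here it functions as i, borrowed from the parallel minor. But Cm (C–Eb–G) is foreign: the diatonic V on degree 5 is C, whereas Cm comes from F minor. It is labeled v.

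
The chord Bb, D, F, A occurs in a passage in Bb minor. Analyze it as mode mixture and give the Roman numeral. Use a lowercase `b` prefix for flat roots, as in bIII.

Imaj7

Bb is scale degree 1 in Bb minor. Diatonically Bb minor has Bbm (i) on that degree; Bb–D–F–A is instead the major-seventh chord native to Bb major, so it takes the label Imaj7.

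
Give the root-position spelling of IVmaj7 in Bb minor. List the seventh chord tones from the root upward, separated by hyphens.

Eb-G-Bb-D

IVmaj7 is built on scale degree 4, which is Eb in both Bb minor and its parallel. Stacking thirds in Bb major on Eb gives Eb–G–Bb–D.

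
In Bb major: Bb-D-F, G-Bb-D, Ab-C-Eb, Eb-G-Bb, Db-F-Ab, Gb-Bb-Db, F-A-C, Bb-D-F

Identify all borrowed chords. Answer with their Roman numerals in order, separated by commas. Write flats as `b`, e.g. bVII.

Bb major has the diatonic set Bb, Cm, Dm, Eb, F, Gm, Adim. Bb–D–F = Bb, G–Bb–D = Gm, Eb–G–Bb = Eb and F–A–C = F all belong to that set. Ab–C–Eb is not: scale degree 7 in Bb major carries Adim (vii°). In Bb minor the chord on that degree is Ab, so here it functions as bVII, borrowed from the parallel minor. Db–F–Ab doesn't fit — on degree 3 Bb major would have Dm (iii). Db is the degree-3 chord of Bb minor, so it is the borrowed bIII. Gb–Bb–Db is not: scale degree 6 in Bb major carries Gm (vi). In Bb minor the chord on that degree is Gb, so here it functions as bVI, borrowed from the parallel minor.

bVII, bIII, bVI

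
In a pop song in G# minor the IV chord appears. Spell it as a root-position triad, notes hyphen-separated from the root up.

C#-E#-G#

IV is built on scale degree 4, which is C# in both G# minor and its parallel. In G# major the chord on C# is C#–E#–G#.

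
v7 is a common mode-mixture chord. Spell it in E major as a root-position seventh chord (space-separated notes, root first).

B D F# A

The root, B, is scale degree 5 — the same note in E major and E minor; only the chord quality changes. Stacking thirds in E minor on B gives B–D–F#–A.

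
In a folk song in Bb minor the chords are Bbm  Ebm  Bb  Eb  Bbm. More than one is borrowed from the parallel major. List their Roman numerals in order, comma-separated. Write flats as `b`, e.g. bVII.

In Bb minor (with V from harmonic minor) the diatonic chords are Bbm, Cdim, Db, Ebm, F, Gb, Ab. Of the given chords, Bbm and Ebm are diatonic. Bb (Bb–D–F) is not: scale degree 1 in Bb minor carries Bbm (i). In Bb major the chord on that degree is Bb, so here it functions as I, borrowed from the parallel major. But Eb (Eb–G–Bb) is foreign: the diatonic iv on degree 4 is Ebm, whereas Eb comes from Bb major. It is labeled IV.

I, IV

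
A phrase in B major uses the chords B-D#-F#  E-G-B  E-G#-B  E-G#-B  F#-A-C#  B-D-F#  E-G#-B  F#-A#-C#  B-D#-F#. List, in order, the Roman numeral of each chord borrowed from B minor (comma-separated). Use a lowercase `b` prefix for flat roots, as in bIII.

iv, v, i

The diatonic triads in B major are B, C#m, D#m, E, F#, G#m, A#dim. Of the given chords, B–D#–F# = B, E–G#–B = E and F#–A#–C# = F# are diatonic. E–G–B is not: scale degree 4 in B major carries E (IV). In B minor the chord on that degree is Em, so here it functions as iv, borrowed from the parallel minor. F#–A–C# doesn't fit — on degree 5 B major would have F# (V). F#m is the degree-5 chord of B minor, so it is the borrowed v. B–D–F# is not: scale degree 1 in B major carries B (I). In B minor the chord on that degree is Bm, so here it functions as i, borrowed from the parallel minor.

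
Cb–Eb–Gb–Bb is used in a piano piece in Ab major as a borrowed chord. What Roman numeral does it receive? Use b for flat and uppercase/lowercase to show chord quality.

bIIImaj7

The root Cb is the lowered 3rd scale degree — diatonically Ab major has C there. The diatonic chord on degree 3 would be Cm (iii), but Cb–Eb–Gb–Bb is the major-seventh chord from Ab minor. As a borrowed chord it is labeled bIIImaj7.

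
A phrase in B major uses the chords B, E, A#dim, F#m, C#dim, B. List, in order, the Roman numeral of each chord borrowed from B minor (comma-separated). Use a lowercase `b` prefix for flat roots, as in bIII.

The diatonic triads in B major are B, C#m, D#m, E, F#, G#m, A#dim. Of the given chords, B, E and A#dim are diatonic. F#m (F#–A–C#) doesn't fit — on degree 5 B major would have F# (V). F#m is the degree-5 chord of B minor, so it is the borrowed v. But C#dim (C#–E–G) is foreign: the diatonic ii on degree 2 is C#m, whereas C#dim comes from B minor. It is labeled ii°.

v, ii°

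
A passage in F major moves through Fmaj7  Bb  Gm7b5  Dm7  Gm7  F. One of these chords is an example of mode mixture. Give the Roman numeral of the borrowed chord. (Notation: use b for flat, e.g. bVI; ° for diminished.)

iiø7

F major has the diatonic set F, Gm, Am, Bb, C, Dm, Edim. Fmaj7, Bb, Dm7, Gm7 and F are all diatonic. Gm7b5 (G–Bb–Db–F) doesn't fit — on degree 2 F major would have Gm (ii). Gm7b5 is the degree-2 chord of F minor, so it is the borrowed iiø7.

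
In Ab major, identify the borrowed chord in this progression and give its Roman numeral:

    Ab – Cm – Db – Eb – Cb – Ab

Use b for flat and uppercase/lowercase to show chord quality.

Ab major has the diatonic set Ab, Bbm, Cm, Db, Eb, Fm, Gdim. Ab, Cm, Db and Eb are all diatonic. But Cb (Cb–Eb–Gb) is foreign: the diatonic iii on degree 3 is Cm, whereas Cb comes from Ab minor. It is labeled bIII.

bIII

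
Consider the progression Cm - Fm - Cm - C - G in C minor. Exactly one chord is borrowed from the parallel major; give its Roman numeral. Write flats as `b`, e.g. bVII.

I

The diatonic triads in C minor (with V from harmonic minor) are Cm, Ddim, Eb, Fm, G, Ab, Bb. Cm, Fm and G are all diatonic. C (C–E–G) doesn't fit — on degree 1 C minor would have Cm (i). C is the degree-1 chord of C major, so it is the borrowed I.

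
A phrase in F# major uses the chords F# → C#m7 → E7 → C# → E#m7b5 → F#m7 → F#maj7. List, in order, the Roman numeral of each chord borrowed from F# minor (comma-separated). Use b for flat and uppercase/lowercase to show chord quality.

F# major has the diatonic set F#, G#m, A#m, B, C#, D#m, E#dim. Of the given chords, F#, C#, E#m7b5 and F#maj7 are diatonic. C#m7 (C#–E–G#–B) doesn't fit — on degree 5 F# major would have C# (V). C#m7 is the degree-5 chord of F# minor, so it is the borrowed v7. E7 (E–G#–B–D) doesn't fit — on degree 7 F# major would have E#dim (vii°). E7 is the degree-7 chord of F# minor, so it is the borrowed bVII7. F#m7 (F#–A–C#–E) doesn't fit — on degree 1 F# major would have F# (I). F#m7 is the degree-1 chord of F# minor, so it is the borrowed i7.

v7, bVII7, i7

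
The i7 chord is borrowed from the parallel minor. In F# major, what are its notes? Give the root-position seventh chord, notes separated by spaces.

i7 is built on scale degree 1, which is F# in both F# major and its parallel. Building the minor-seventh chord from the parallel minor on F#: F#–A–C#–E.

F# A C# E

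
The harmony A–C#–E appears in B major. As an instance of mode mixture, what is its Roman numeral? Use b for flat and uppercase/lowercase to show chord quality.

In B major scale degree 7 is A#; A is its lowered form, from B minor. Diatonically B major has A#dim (vii°) on that degree; A–C#–E is instead the major chord native to B minor, so it takes the label bVII.

bVII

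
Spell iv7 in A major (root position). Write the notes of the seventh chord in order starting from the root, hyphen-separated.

D-F-A-C

iv7 is built on scale degree 4, which is D in both A major and its parallel. Building the minor-seventh chord from the parallel minor on D: D–F–A–C.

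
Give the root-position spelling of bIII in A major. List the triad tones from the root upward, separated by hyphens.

The root of bIII is the lowered 3rd degree: C# becomes C. Stacking thirds in A minor on C gives C–E–G.

C-E-G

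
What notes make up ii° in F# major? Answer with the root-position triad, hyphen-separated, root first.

The root, G#, is scale degree 2 — the same note in F# major and F# minor; only the chord quality changes. Stacking thirds in F# minor on G# gives G#–B–D.

G#-B-D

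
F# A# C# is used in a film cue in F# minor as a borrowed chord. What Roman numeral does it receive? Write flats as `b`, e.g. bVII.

The root F# is the diatonic 1st degree of F# minor; the borrowing shows in the chord quality. Diatonically F# minor has F#m (i) on that degree; F#–A#–C# is instead the major chord native to F# major, so it takes the label I.

I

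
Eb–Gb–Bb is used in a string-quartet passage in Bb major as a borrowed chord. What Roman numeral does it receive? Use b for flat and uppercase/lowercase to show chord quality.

Eb is scale degree 4 in Bb major. Eb–Gb–Bb is a minor chord — the form found in Bb minor, not the diatonic IV (Eb). Borrowed into Bb major it is written iv.

iv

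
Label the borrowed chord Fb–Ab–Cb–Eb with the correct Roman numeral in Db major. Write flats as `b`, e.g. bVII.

Fb is the lowered form of scale degree 3 in Db major (the diatonic degree 3 is F). The diatonic chord on degree 3 would be Fm (iii), but Fb–Ab–Cb–Eb is the major-seventh chord from Db minor. As a borrowed chord it is labeled bIIImaj7.

bIIImaj7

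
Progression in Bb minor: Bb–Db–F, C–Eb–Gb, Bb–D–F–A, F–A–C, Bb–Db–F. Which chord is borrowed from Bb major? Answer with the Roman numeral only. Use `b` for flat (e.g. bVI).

Bb minor has the diatonic set Bbm, Cdim, Db, Ebm, F, Gb, Ab (with V from harmonic minor). Of the given chords, Bb–Db–F = Bbm, C–Eb–Gb = Cdim and F–A–C = F are diatonic. Bb–D–F–A is not: scale degree 1 in Bb minor carries Bbm (i). In Bb major the chord on that degree is Bbmaj7, so here it functions as Imaj7, borrowed from the parallel major.

Imaj7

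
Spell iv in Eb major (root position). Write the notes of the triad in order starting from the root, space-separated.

Ab Cb Eb

iv is built on scale degree 4, which is Ab in both Eb major and its parallel. In Eb minor the chord on Ab is Ab–Cb–Eb.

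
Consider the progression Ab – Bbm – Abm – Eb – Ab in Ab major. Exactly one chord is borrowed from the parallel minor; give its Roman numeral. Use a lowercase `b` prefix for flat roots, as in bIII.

The diatonic triads in Ab major are Ab, Bbm, Cm, Db, Eb, Fm, Gdim. Ab, Bbm and Eb all belong to that set. Abm (Ab–Cb–Eb) doesn't fit — on degree 1 Ab major would have Ab (I). Abm is the degree-1 chord of Ab minor, so it is the borrowed i.

i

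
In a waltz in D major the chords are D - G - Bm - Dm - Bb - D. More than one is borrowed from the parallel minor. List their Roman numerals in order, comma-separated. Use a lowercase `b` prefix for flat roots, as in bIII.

In D major the diatonic chords are D, Em, F#m, G, A, Bm, C#dim. D, G and Bm are all diatonic. Dm (D–F–A) is not: scale degree 1 in D major carries D (I). In D minor the chord on that degree is Dm, so here it functions as i, borrowed from the parallel minor. But Bb (Bb–D–F) is foreign: the diatonic vi on degree 6 is Bm, whereas Bb comes from D minor. It is labeled bVI.

i, bVI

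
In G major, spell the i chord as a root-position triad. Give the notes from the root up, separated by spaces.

G Bb D

The root, G, is scale degree 1 — the same note in G major and G minor; only the chord quality changes. In G minor the chord on G is G–Bb–D.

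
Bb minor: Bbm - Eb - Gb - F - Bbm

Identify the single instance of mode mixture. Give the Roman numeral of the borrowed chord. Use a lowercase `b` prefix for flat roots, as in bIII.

The diatonic triads in Bb minor (with V from harmonic minor) are Bbm, Cdim, Db, Ebm, F, Gb, Ab. Bbm, Gb and F are all diatonic. Eb (Eb–G–Bb) doesn't fit — on degree 4 Bb minor would have Ebm (iv). Eb is the degree-4 chord of Bb major, so it is the borrowed IV.

IV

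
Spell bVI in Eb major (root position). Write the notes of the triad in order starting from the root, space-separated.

Cb Eb Gb

The root of bVI is the lowered 6th degree: C becomes Cb. In Eb minor the chord on Cb is Cb–Eb–Gb.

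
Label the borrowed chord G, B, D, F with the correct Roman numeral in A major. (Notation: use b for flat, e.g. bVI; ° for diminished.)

bVII7

G is the lowered form of scale degree 7 in A major (the diatonic degree 7 is G#). The diatonic chord on degree 7 would be G#dim (vii°), but G–B–D–F is the dominant-seventh chord from A minor. As a borrowed chord it is labeled bVII7.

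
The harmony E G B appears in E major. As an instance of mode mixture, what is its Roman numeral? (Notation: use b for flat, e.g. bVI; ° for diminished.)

E is scale degree 1 in E major. E–G–B is a minor chord — the form found in E minor, not the diatonic I (E). Borrowed into E major it is written i.

i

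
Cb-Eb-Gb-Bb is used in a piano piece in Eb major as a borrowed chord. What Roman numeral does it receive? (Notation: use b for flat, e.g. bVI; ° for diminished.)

In Eb major scale degree 6 is C; Cb is its lowered form, from Eb minor. The diatonic chord on degree 6 would be Cm (vi), but Cb–Eb–Gb–Bb is the major-seventh chord from Eb minor. As a borrowed chord it is labeled bVImaj7.

bVImaj7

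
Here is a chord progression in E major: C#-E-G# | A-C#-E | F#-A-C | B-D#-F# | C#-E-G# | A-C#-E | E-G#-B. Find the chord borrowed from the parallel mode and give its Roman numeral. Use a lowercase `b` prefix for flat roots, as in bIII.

ii°

In E major the diatonic chords are E, F#m, G#m, A, B, C#m, D#dim. C#–E–G# = C#m, A–C#–E = A, B–D#–F# = B and E–G#–B = E are all diatonic. F#–A–C is not: scale degree 2 in E major carries F#m (ii). In E minor the chord on that degree is F#dim, so here it functions as ii°, borrowed from the parallel minor.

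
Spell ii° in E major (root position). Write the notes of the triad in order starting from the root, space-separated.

The root, F#, is scale degree 2 — the same note in E major and E minor; only the chord quality changes. Stacking thirds in E minor on F# gives F#–A–C.

F# A C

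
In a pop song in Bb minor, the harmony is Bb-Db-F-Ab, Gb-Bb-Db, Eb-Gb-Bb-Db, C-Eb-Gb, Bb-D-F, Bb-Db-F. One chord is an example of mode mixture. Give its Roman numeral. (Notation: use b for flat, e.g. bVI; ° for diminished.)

I

Bb minor has the diatonic set Bbm, Cdim, Db, Ebm, F, Gb, Ab (with V from harmonic minor). Bb–Db–F–Ab = Bbm7, Gb–Bb–Db = Gb, Eb–Gb–Bb–Db = Ebm7, C–Eb–Gb = Cdim and Bb–Db–F = Bbm all belong to that set. Bb–D–F doesn't fit — on degree 1 Bb minor would have Bbm (i). Bb is the degree-1 chord of Bb major, so it is the borrowed I.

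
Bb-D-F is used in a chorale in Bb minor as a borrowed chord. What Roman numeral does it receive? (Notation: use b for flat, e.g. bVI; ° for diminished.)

Bb is scale degree 1 in Bb minor. Diatonically Bb minor has Bbm (i) on that degree; Bb–D–F is instead the major chord native to Bb major, so it takes the label I.

I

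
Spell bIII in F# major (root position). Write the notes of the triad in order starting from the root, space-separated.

The root of bIII is the lowered 3rd degree: A# becomes A. In F# minor the chord on A is A–C#–E.

A C# E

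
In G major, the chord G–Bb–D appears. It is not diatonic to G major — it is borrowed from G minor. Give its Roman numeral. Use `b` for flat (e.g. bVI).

i

G is scale degree 1 in G major. G–Bb–D is a minor chord — the form found in G minor, not the diatonic I (G). Borrowed into G major it is written i.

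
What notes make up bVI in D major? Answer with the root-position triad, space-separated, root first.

Bb D F

Scale degree 6 in D major is B. bVI uses the lowered form, Bb, taken from D minor. Stacking thirds in D minor on Bb gives Bb–D–F.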